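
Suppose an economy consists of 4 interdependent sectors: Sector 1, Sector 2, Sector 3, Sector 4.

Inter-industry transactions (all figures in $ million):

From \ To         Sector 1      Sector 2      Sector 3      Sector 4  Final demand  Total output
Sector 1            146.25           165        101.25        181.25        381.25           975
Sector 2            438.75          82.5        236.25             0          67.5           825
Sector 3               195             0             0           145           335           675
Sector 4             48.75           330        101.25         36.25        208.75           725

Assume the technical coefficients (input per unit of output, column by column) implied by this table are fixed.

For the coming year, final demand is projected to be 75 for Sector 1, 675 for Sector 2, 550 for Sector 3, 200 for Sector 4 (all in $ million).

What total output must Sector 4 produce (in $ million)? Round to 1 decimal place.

Technical coefficients a_ij = z_ij / X_j:
  a_11 = 146.25/975 = 0.15, a_21 = 438.75/975 = 0.45, a_31 = 195/975 = 0.20, a_41 = 48.75/975 = 0.05
  a_12 = 165/825 = 0.20, a_22 = 82.5/825 = 0.10, a_32 = 0/825 = 0.00, a_42 = 330/825 = 0.40
  a_13 = 101.25/675 = 0.15, a_23 = 236.25/675 = 0.35, a_33 = 0/675 = 0.00, a_43 = 101.25/675 = 0.15
  a_14 = 181.25/725 = 0.25, a_24 = 0/725 = 0.00, a_34 = 145/725 = 0.20, a_44 = 36.25/725 = 0.05
I − A =
  [   0.85    -0.20    -0.15    -0.25]
  [  -0.45     0.90    -0.35     0.00]
  [  -0.20     0.00     1.00    -0.20]
  [  -0.05    -0.40    -0.15     0.95]
Compute the cofactors C_ij = (−1)^(i+j)·(3×3 minor ij) of I−A; the adjugate is their transpose:
adj(I−A) = Cᵀ =
  [ 0.80000   0.29600   0.26350   0.26600]
  [ 0.48400   0.73200   0.35925   0.20300]
  [ 0.21600   0.12800   0.58500   0.18000]
  [ 0.28000   0.34400   0.25750   0.63400]
det(I−A) = Σ_j (I−A)_1j·C_1j = (0.85)(0.80000) + (-0.20)(0.48400) + (-0.15)(0.21600) + (-0.25)(0.28000) = 0.4808
(I − A)⁻¹ = adj(I−A) / det(I−A) ≈
  [   1.6639     0.6156     0.5480     0.5532]
  [   1.0067     1.5225     0.7472     0.4222]
  [   0.4493     0.2662     1.2167     0.3744]
  [   0.5824     0.7155     0.5356     1.3186]
x = (I − A)⁻¹ d = adj(I−A)·d / det(I−A), with det(I−A) = 0.4808:
  x_1 = (0.80000·75 + 0.29600·675 + 0.26350·550 + 0.26600·200) / 0.4808 = 457.925 / 0.4808 ≈ 952.4
  x_2 = (0.48400·75 + 0.73200·675 + 0.35925·550 + 0.20300·200) / 0.4808 = 768.5875 / 0.4808 ≈ 1598.6
  x_3 = (0.21600·75 + 0.12800·675 + 0.58500·550 + 0.18000·200) / 0.4808 = 460.35 / 0.4808 ≈ 957.5
  x_4 = (0.28000·75 + 0.34400·675 + 0.25750·550 + 0.63400·200) / 0.4808 = 521.625 / 0.4808 ≈ 1084.9

x_4 = 1084.9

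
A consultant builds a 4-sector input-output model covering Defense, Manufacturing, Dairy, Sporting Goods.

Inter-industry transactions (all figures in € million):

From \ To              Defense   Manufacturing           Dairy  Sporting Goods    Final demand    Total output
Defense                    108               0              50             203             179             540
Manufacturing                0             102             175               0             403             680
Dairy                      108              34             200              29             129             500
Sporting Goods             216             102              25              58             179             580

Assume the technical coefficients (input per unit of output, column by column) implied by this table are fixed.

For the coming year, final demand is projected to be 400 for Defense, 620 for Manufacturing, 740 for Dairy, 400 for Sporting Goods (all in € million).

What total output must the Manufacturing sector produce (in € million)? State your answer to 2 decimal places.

x_2 = 1524.28

Technical coefficients a_ij = z_ij / X_j:
  a_11 = 108/540 = 0.20, a_21 = 0/540 = 0.00, a_31 = 108/540 = 0.20, a_41 = 216/540 = 0.40
  a_12 = 0/680 = 0.00, a_22 = 102/680 = 0.15, a_32 = 34/680 = 0.05, a_42 = 102/680 = 0.15
  a_13 = 50/500 = 0.10, a_23 = 175/500 = 0.35, a_33 = 200/500 = 0.40, a_43 = 25/500 = 0.05
  a_14 = 203/580 = 0.35, a_24 = 0/580 = 0.00, a_34 = 29/580 = 0.05, a_44 = 58/580 = 0.10
I − A =
  [   0.80     0.00    -0.10    -0.35]
  [   0.00     0.85    -0.35     0.00]
  [  -0.20    -0.05     0.60    -0.05]
  [  -0.40    -0.15    -0.05     0.90]
Compute the cofactors C_ij = (−1)^(i+j)·(3×3 minor ij) of I−A; the adjugate is their transpose:
adj(I−A) = Cᵀ =
  [ 0.438500   0.037625   0.109750   0.176625]
  [ 0.070000   0.322500   0.203000   0.038500]
  [ 0.170000   0.045500   0.493000   0.093500]
  [ 0.216000   0.073000   0.110000   0.377000]
det(I−A) = Σ_j (I−A)_1j·C_1j = (0.80)(0.438500) + (0.00)(0.070000) + (-0.10)(0.170000) + (-0.35)(0.216000) = 0.2582
(I − A)⁻¹ = adj(I−A) / det(I−A) ≈
  [   1.6983     0.1457     0.4251     0.6841]
  [   0.2711     1.2490     0.7862     0.1491]
  [   0.6584     0.1762     1.9094     0.3621]
  [   0.8366     0.2827     0.4260     1.4601]
x = (I − A)⁻¹ d = adj(I−A)·d / det(I−A), with det(I−A) = 0.2582:
  x_1 = (0.438500·400 + 0.037625·620 + 0.109750·740 + 0.176625·400) / 0.2582 = 350.5925 / 0.2582 ≈ 1357.83
  x_2 = (0.070000·400 + 0.322500·620 + 0.203000·740 + 0.038500·400) / 0.2582 = 393.57 / 0.2582 ≈ 1524.28
  x_3 = (0.170000·400 + 0.045500·620 + 0.493000·740 + 0.093500·400) / 0.2582 = 498.43 / 0.2582 ≈ 1930.40
  x_4 = (0.216000·400 + 0.073000·620 + 0.110000·740 + 0.377000·400) / 0.2582 = 363.86 / 0.2582 ≈ 1409.22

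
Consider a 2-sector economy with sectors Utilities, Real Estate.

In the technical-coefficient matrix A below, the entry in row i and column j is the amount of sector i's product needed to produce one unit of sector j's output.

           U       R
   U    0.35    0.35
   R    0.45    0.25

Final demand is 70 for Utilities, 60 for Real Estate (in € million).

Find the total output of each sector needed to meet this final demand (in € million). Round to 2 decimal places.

x_U = 222.73, x_R = 213.64

I − A =
  [   0.65    -0.35]
  [  -0.45     0.75]
det(I−A) = (0.65)(0.75) − (-0.35)(-0.45) = 0.3300
adj(I−A) = [[0.75, 0.35], [0.45, 0.65]]
(I − A)⁻¹ = adj(I−A) / det(I−A) ≈
  [   2.2727     1.0606]
  [   1.3636     1.9697]
x = (I − A)⁻¹ d = adj(I−A)·d / det(I−A), with det(I−A) = 0.3300:
  x_U = (0.75·70 + 0.35·60) / 0.3300 = 73.50 / 0.3300 ≈ 222.73
  x_R = (0.45·70 + 0.65·60) / 0.3300 = 70.50 / 0.3300 ≈ 213.64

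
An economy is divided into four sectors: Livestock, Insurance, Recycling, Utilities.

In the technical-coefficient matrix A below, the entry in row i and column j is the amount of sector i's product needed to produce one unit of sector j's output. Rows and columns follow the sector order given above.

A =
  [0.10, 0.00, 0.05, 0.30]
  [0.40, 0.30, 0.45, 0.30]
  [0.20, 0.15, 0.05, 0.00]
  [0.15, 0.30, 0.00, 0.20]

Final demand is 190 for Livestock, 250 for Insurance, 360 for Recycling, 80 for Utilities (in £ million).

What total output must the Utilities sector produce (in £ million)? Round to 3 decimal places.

x_U = 713.909

I − A =
  [   0.90     0.00    -0.05    -0.30]
  [  -0.40     0.70    -0.45    -0.30]
  [  -0.20    -0.15     0.95     0.00]
  [  -0.15    -0.30     0.00     0.80]
Compute the cofactors C_ij = (−1)^(i+j)·(3×3 minor ij) of I−A; the adjugate is their transpose:
adj(I−A) = Cᵀ =
  [ 0.392500   0.091500   0.064000   0.181500]
  [ 0.418750   0.633250   0.322000   0.394500]
  [ 0.148750   0.119250   0.355500   0.100500]
  [ 0.230625   0.254625   0.132750   0.527750]
det(I−A) = Σ_j (I−A)_1j·C_1j = (0.90)(0.392500) + (0.00)(0.418750) + (-0.05)(0.148750) + (-0.30)(0.230625) = 0.276625
(I − A)⁻¹ = adj(I−A) / det(I−A) ≈
  [   1.4189     0.3308     0.2314     0.6561]
  [   1.5138     2.2892     1.1640     1.4261]
  [   0.5377     0.4311     1.2851     0.3633]
  [   0.8337     0.9205     0.4799     1.9078]
x = (I − A)⁻¹ d = adj(I−A)·d / det(I−A), with det(I−A) = 0.276625:
  x_L = (0.392500·190 + 0.091500·250 + 0.064000·360 + 0.181500·80) / 0.276625 = 135.01 / 0.276625 ≈ 488.061
  x_I = (0.418750·190 + 0.633250·250 + 0.322000·360 + 0.394500·80) / 0.276625 = 385.355 / 0.276625 ≈ 1393.059
  x_R = (0.148750·190 + 0.119250·250 + 0.355500·360 + 0.100500·80) / 0.276625 = 194.095 / 0.276625 ≈ 701.654
  x_U = (0.230625·190 + 0.254625·250 + 0.132750·360 + 0.527750·80) / 0.276625 = 197.485 / 0.276625 ≈ 713.909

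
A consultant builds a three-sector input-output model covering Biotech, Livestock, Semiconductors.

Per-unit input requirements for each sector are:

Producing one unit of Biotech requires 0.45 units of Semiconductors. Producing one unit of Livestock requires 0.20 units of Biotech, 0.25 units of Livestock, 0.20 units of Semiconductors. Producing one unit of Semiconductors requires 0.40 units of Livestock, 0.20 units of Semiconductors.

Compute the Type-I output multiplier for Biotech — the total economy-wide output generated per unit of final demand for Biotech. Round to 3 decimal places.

I − A =
  [   1.00    -0.20     0.00]
  [   0.00     0.75    -0.40]
  [  -0.45    -0.20     0.80]
Cofactors of I−A, C_ij = (−1)^(i+j)·(minor ij) (rows/columns in the sector order above):
  C_11 = (0.75)(0.80) − (-0.40)(-0.20) = 0.5200
  C_12 = −[(0.00)(0.80) − (-0.40)(-0.45)] = 0.1800
  C_13 = (0.00)(-0.20) − (0.75)(-0.45) = 0.3375
  C_21 = −[(-0.20)(0.80) − (0.00)(-0.20)] = 0.1600
  C_22 = (1.00)(0.80) − (0.00)(-0.45) = 0.8000
  C_23 = −[(1.00)(-0.20) − (-0.20)(-0.45)] = 0.2900
  C_31 = (-0.20)(-0.40) − (0.00)(0.75) = 0.0800
  C_32 = −[(1.00)(-0.40) − (0.00)(0.00)] = 0.4000
  C_33 = (1.00)(0.75) − (-0.20)(0.00) = 0.7500
det(I−A) = Σ_j (I−A)_1j·C_1j = (1.00)(0.5200) + (-0.20)(0.1800) + (0.00)(0.3375) = 0.4840
adj(I−A) = Cᵀ =
  [ 0.5200   0.1600   0.0800]
  [ 0.1800   0.8000   0.4000]
  [ 0.3375   0.2900   0.7500]
(I − A)⁻¹ = adj(I−A) / det(I−A) ≈
  [   1.0744     0.3306     0.1653]
  [   0.3719     1.6529     0.8264]
  [   0.6973     0.5992     1.5496]
The output multiplier for sector j is the column-j sum of the Leontief inverse (I − A)⁻¹ = adj(I−A) / det(I−A).
Column 1 of adj(I−A): (0.5200, 0.1800, 0.3375); det(I−A) = 0.4840.
m_1 = (0.5200 + 0.1800 + 0.3375) / 0.4840 = 1.0375 / 0.4840 ≈ 2.144.

m_1 = 2.144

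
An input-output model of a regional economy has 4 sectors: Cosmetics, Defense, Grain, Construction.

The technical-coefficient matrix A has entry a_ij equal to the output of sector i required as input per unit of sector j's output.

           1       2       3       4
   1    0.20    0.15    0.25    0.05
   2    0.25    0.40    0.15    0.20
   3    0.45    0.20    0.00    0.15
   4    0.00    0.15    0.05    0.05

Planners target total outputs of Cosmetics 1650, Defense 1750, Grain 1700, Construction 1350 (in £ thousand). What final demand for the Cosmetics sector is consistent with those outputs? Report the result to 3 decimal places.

I − A =
  [   0.80    -0.15    -0.25    -0.05]
  [  -0.25     0.60    -0.15    -0.20]
  [  -0.45    -0.20     1.00    -0.15]
  [   0.00    -0.15    -0.05     0.95]
d = (I − A) x:
  d_1 = (+0.80)·1650 + (-0.15)·1750 + (-0.25)·1700 + (-0.05)·1350 = 565.000
  d_2 = (-0.25)·1650 + (+0.60)·1750 + (-0.15)·1700 + (-0.20)·1350 = 112.500
  d_3 = (-0.45)·1650 + (-0.20)·1750 + (+1.00)·1700 + (-0.15)·1350 = 405.000
  d_4 = (+0.00)·1650 + (-0.15)·1750 + (-0.05)·1700 + (+0.95)·1350 = 935.000

d_1 = 565.000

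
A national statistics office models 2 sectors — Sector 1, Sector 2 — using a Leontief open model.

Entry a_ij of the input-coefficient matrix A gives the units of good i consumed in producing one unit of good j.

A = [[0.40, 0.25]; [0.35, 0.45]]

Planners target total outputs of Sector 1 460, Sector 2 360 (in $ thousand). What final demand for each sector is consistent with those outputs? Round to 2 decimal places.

I − A =
  [   0.60    -0.25]
  [  -0.35     0.55]
d = (I − A) x:
  d_1 = (+0.60)·460 + (-0.25)·360 = 186.00
  d_2 = (-0.35)·460 + (+0.55)·360 = 37.00

d_1 = 186.00, d_2 = 37.00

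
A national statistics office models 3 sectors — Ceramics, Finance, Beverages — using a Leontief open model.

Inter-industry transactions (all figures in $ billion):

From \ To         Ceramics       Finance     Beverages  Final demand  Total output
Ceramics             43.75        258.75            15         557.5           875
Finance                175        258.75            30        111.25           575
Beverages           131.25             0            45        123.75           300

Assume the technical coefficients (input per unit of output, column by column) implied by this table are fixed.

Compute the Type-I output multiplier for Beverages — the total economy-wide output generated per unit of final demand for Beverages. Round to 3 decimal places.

m_B = 1.710

Technical coefficients a_ij = z_ij / X_j:
  a_CC = 43.75/875 = 0.05, a_FC = 175/875 = 0.20, a_BC = 131.25/875 = 0.15
  a_CF = 258.75/575 = 0.45, a_FF = 258.75/575 = 0.45, a_BF = 0/575 = 0.00
  a_CB = 15/300 = 0.05, a_FB = 30/300 = 0.10, a_BB = 45/300 = 0.15
I − A =
  [   0.95    -0.45    -0.05]
  [  -0.20     0.55    -0.10]
  [  -0.15     0.00     0.85]
Cofactors of I−A, C_ij = (−1)^(i+j)·(minor ij) (rows/columns in the sector order above):
  C_11 = (0.55)(0.85) − (-0.10)(0.00) = 0.4675
  C_12 = −[(-0.20)(0.85) − (-0.10)(-0.15)] = 0.1850
  C_13 = (-0.20)(0.00) − (0.55)(-0.15) = 0.0825
  C_21 = −[(-0.45)(0.85) − (-0.05)(0.00)] = 0.3825
  C_22 = (0.95)(0.85) − (-0.05)(-0.15) = 0.8000
  C_23 = −[(0.95)(0.00) − (-0.45)(-0.15)] = 0.0675
  C_31 = (-0.45)(-0.10) − (-0.05)(0.55) = 0.0725
  C_32 = −[(0.95)(-0.10) − (-0.05)(-0.20)] = 0.1050
  C_33 = (0.95)(0.55) − (-0.45)(-0.20) = 0.4325
det(I−A) = Σ_j (I−A)_1j·C_1j = (0.95)(0.4675) + (-0.45)(0.1850) + (-0.05)(0.0825) = 0.35675
adj(I−A) = Cᵀ =
  [ 0.4675   0.3825   0.0725]
  [ 0.1850   0.8000   0.1050]
  [ 0.0825   0.0675   0.4325]
(I − A)⁻¹ = adj(I−A) / det(I−A) ≈
  [   1.3104     1.0722     0.2032]
  [   0.5186     2.2425     0.2943]
  [   0.2313     0.1892     1.2123]
The output multiplier for sector j is the column-j sum of the Leontief inverse (I − A)⁻¹ = adj(I−A) / det(I−A).
Column B of adj(I−A): (0.0725, 0.1050, 0.4325); det(I−A) = 0.35675.
m_B = (0.0725 + 0.1050 + 0.4325) / 0.35675 = 0.61 / 0.35675 ≈ 1.710.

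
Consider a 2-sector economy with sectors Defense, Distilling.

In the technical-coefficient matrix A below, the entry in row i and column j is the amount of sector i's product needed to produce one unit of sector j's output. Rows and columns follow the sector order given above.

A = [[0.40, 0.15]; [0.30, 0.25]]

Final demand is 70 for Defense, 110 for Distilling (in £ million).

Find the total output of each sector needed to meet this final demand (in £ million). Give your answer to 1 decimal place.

I − A =
  [   0.60    -0.15]
  [  -0.30     0.75]
det(I−A) = (0.60)(0.75) − (-0.15)(-0.30) = 0.4050
adj(I−A) = [[0.75, 0.15], [0.30, 0.60]]
(I − A)⁻¹ = adj(I−A) / det(I−A) ≈
  [   1.8519     0.3704]
  [   0.7407     1.4815]
x = (I − A)⁻¹ d = adj(I−A)·d / det(I−A), with det(I−A) = 0.4050:
  x_1 = (0.75·70 + 0.15·110) / 0.4050 = 69.00 / 0.4050 ≈ 170.4
  x_2 = (0.30·70 + 0.60·110) / 0.4050 = 87.00 / 0.4050 ≈ 214.8

x_1 = 170.4, x_2 = 214.8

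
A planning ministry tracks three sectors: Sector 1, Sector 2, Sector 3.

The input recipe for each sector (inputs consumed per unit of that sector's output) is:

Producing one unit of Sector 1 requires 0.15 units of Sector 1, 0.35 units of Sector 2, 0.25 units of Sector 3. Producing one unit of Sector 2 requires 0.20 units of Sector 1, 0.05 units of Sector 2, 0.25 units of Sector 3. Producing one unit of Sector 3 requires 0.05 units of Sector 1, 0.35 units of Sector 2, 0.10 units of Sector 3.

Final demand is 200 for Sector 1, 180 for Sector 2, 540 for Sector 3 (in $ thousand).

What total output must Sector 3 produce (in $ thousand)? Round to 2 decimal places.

x_3 = 918.79

I − A =
  [   0.85    -0.20    -0.05]
  [  -0.35     0.95    -0.35]
  [  -0.25    -0.25     0.90]
Cofactors of I−A, C_ij = (−1)^(i+j)·(minor ij) (rows/columns in the sector order above):
  C_11 = (0.95)(0.90) − (-0.35)(-0.25) = 0.7675
  C_12 = −[(-0.35)(0.90) − (-0.35)(-0.25)] = 0.4025
  C_13 = (-0.35)(-0.25) − (0.95)(-0.25) = 0.3250
  C_21 = −[(-0.20)(0.90) − (-0.05)(-0.25)] = 0.1925
  C_22 = (0.85)(0.90) − (-0.05)(-0.25) = 0.7525
  C_23 = −[(0.85)(-0.25) − (-0.20)(-0.25)] = 0.2625
  C_31 = (-0.20)(-0.35) − (-0.05)(0.95) = 0.1175
  C_32 = −[(0.85)(-0.35) − (-0.05)(-0.35)] = 0.3150
  C_33 = (0.85)(0.95) − (-0.20)(-0.35) = 0.7375
det(I−A) = Σ_j (I−A)_1j·C_1j = (0.85)(0.7675) + (-0.20)(0.4025) + (-0.05)(0.3250) = 0.555625
adj(I−A) = Cᵀ =
  [ 0.7675   0.1925   0.1175]
  [ 0.4025   0.7525   0.3150]
  [ 0.3250   0.2625   0.7375]
(I − A)⁻¹ = adj(I−A) / det(I−A) ≈
  [   1.3813     0.3465     0.2115]
  [   0.7244     1.3543     0.5669]
  [   0.5849     0.4724     1.3273]
x = (I − A)⁻¹ d = adj(I−A)·d / det(I−A), with det(I−A) = 0.555625:
  x_1 = (0.7675·200 + 0.1925·180 + 0.1175·540) / 0.555625 = 251.60 / 0.555625 ≈ 452.82
  x_2 = (0.4025·200 + 0.7525·180 + 0.3150·540) / 0.555625 = 386.05 / 0.555625 ≈ 694.80
  x_3 = (0.3250·200 + 0.2625·180 + 0.7375·540) / 0.555625 = 510.50 / 0.555625 ≈ 918.79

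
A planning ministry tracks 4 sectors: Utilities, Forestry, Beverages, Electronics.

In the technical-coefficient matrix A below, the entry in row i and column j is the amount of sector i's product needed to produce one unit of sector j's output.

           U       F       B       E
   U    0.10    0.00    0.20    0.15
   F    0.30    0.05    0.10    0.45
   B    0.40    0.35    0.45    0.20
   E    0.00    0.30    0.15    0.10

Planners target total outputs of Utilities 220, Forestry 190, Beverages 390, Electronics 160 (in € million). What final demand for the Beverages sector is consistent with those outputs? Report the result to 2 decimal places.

d_B = 28.00

I − A =
  [   0.90     0.00    -0.20    -0.15]
  [  -0.30     0.95    -0.10    -0.45]
  [  -0.40    -0.35     0.55    -0.20]
  [   0.00    -0.30    -0.15     0.90]
d = (I − A) x:
  d_U = (+0.90)·220 + (+0.00)·190 + (-0.20)·390 + (-0.15)·160 = 96.00
  d_F = (-0.30)·220 + (+0.95)·190 + (-0.10)·390 + (-0.45)·160 = 3.50
  d_B = (-0.40)·220 + (-0.35)·190 + (+0.55)·390 + (-0.20)·160 = 28.00
  d_E = (+0.00)·220 + (-0.30)·190 + (-0.15)·390 + (+0.90)·160 = 28.50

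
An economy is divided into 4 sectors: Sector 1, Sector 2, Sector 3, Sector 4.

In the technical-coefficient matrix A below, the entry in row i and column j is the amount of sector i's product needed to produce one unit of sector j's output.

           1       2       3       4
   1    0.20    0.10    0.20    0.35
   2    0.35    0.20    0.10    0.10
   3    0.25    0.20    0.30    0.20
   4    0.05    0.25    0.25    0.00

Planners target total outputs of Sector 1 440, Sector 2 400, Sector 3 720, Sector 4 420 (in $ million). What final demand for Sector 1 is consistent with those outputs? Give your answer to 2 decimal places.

d_1 = 21.00

I − A =
  [   0.80    -0.10    -0.20    -0.35]
  [  -0.35     0.80    -0.10    -0.10]
  [  -0.25    -0.20     0.70    -0.20]
  [  -0.05    -0.25    -0.25     1.00]
d = (I − A) x:
  d_1 = (+0.80)·440 + (-0.10)·400 + (-0.20)·720 + (-0.35)·420 = 21.00
  d_2 = (-0.35)·440 + (+0.80)·400 + (-0.10)·720 + (-0.10)·420 = 52.00
  d_3 = (-0.25)·440 + (-0.20)·400 + (+0.70)·720 + (-0.20)·420 = 230.00
  d_4 = (-0.05)·440 + (-0.25)·400 + (-0.25)·720 + (+1.00)·420 = 118.00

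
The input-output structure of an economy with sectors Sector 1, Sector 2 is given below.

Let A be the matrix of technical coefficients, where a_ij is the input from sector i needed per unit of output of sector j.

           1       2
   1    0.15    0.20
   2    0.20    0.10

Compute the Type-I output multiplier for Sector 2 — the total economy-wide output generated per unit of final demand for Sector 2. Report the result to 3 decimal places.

m_2 = 1.448

I − A =
  [   0.85    -0.20]
  [  -0.20     0.90]
det(I−A) = (0.85)(0.90) − (-0.20)(-0.20) = 0.7250
adj(I−A) = [[0.90, 0.20], [0.20, 0.85]]
(I − A)⁻¹ = adj(I−A) / det(I−A) ≈
  [   1.2414     0.2759]
  [   0.2759     1.1724]
The output multiplier for sector j is the column-j sum of the Leontief inverse (I − A)⁻¹ = adj(I−A) / det(I−A).
Column 2 of adj(I−A): (0.20, 0.85); det(I−A) = 0.7250.
m_2 = (0.20 + 0.85) / 0.7250 = 1.05 / 0.7250 ≈ 1.448.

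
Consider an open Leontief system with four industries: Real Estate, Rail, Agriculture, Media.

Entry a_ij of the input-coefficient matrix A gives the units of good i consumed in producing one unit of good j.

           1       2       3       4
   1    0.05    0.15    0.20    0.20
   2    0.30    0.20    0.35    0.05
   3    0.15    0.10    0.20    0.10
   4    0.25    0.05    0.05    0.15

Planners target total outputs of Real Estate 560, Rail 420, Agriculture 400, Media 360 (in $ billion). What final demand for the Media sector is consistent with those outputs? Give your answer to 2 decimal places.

d_4 = 125.00

I − A =
  [   0.95    -0.15    -0.20    -0.20]
  [  -0.30     0.80    -0.35    -0.05]
  [  -0.15    -0.10     0.80    -0.10]
  [  -0.25    -0.05    -0.05     0.85]
d = (I − A) x:
  d_1 = (+0.95)·560 + (-0.15)·420 + (-0.20)·400 + (-0.20)·360 = 317.00
  d_2 = (-0.30)·560 + (+0.80)·420 + (-0.35)·400 + (-0.05)·360 = 10.00
  d_3 = (-0.15)·560 + (-0.10)·420 + (+0.80)·400 + (-0.10)·360 = 158.00
  d_4 = (-0.25)·560 + (-0.05)·420 + (-0.05)·400 + (+0.85)·360 = 125.00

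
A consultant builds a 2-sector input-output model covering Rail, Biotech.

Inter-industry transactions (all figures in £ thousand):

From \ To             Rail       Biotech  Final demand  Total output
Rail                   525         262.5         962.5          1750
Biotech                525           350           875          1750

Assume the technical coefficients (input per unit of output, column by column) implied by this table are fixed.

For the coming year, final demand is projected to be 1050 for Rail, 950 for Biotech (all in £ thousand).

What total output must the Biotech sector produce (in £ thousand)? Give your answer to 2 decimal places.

x_2 = 1902.91

Technical coefficients a_ij = z_ij / X_j:
  a_11 = 525/1750 = 0.30, a_21 = 525/1750 = 0.30
  a_12 = 262.5/1750 = 0.15, a_22 = 350/1750 = 0.20
I − A =
  [   0.70    -0.15]
  [  -0.30     0.80]
det(I−A) = (0.70)(0.80) − (-0.15)(-0.30) = 0.5150
adj(I−A) = [[0.80, 0.15], [0.30, 0.70]]
(I − A)⁻¹ = adj(I−A) / det(I−A) ≈
  [   1.5534     0.2913]
  [   0.5825     1.3592]
x = (I − A)⁻¹ d = adj(I−A)·d / det(I−A), with det(I−A) = 0.5150:
  x_1 = (0.80·1050 + 0.15·950) / 0.5150 = 982.50 / 0.5150 ≈ 1907.77
  x_2 = (0.30·1050 + 0.70·950) / 0.5150 = 980.00 / 0.5150 ≈ 1902.91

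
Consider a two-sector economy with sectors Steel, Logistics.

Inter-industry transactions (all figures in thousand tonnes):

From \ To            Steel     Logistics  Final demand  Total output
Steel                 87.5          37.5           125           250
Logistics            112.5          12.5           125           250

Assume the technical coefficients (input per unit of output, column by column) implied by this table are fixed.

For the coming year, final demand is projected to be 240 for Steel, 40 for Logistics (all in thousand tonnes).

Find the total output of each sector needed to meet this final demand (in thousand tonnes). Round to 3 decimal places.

x_S = 425.455, x_L = 243.636

Technical coefficients a_ij = z_ij / X_j:
  a_SS = 87.5/250 = 0.35, a_LS = 112.5/250 = 0.45
  a_SL = 37.5/250 = 0.15, a_LL = 12.5/250 = 0.05
I − A =
  [   0.65    -0.15]
  [  -0.45     0.95]
det(I−A) = (0.65)(0.95) − (-0.15)(-0.45) = 0.5500
adj(I−A) = [[0.95, 0.15], [0.45, 0.65]]
(I − A)⁻¹ = adj(I−A) / det(I−A) ≈
  [   1.7273     0.2727]
  [   0.8182     1.1818]
x = (I − A)⁻¹ d = adj(I−A)·d / det(I−A), with det(I−A) = 0.5500:
  x_S = (0.95·240 + 0.15·40) / 0.5500 = 234.00 / 0.5500 ≈ 425.455
  x_L = (0.45·240 + 0.65·40) / 0.5500 = 134.00 / 0.5500 ≈ 243.636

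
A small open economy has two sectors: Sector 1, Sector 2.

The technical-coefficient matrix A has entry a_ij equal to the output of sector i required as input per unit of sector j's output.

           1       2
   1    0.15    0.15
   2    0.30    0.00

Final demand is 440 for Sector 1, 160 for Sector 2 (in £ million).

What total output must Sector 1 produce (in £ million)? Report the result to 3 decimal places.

x_1 = 576.398

I − A =
  [   0.85    -0.15]
  [  -0.30     1.00]
det(I−A) = (0.85)(1.00) − (-0.15)(-0.30) = 0.8050
adj(I−A) = [[1.00, 0.15], [0.30, 0.85]]
(I − A)⁻¹ = adj(I−A) / det(I−A) ≈
  [   1.2422     0.1863]
  [   0.3727     1.0559]
x = (I − A)⁻¹ d = adj(I−A)·d / det(I−A), with det(I−A) = 0.8050:
  x_1 = (1.00·440 + 0.15·160) / 0.8050 = 464.00 / 0.8050 ≈ 576.398
  x_2 = (0.30·440 + 0.85·160) / 0.8050 = 268.00 / 0.8050 ≈ 332.919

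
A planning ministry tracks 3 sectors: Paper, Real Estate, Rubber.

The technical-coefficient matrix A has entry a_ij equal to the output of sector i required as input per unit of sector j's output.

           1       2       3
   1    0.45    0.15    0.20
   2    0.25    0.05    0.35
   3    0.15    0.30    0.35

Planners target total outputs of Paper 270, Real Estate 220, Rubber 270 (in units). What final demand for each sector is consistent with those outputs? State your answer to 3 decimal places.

I − A =
  [   0.55    -0.15    -0.20]
  [  -0.25     0.95    -0.35]
  [  -0.15    -0.30     0.65]
d = (I − A) x:
  d_1 = (+0.55)·270 + (-0.15)·220 + (-0.20)·270 = 61.500
  d_2 = (-0.25)·270 + (+0.95)·220 + (-0.35)·270 = 47.000
  d_3 = (-0.15)·270 + (-0.30)·220 + (+0.65)·270 = 69.000

d_1 = 61.500, d_2 = 47.000, d_3 = 69.000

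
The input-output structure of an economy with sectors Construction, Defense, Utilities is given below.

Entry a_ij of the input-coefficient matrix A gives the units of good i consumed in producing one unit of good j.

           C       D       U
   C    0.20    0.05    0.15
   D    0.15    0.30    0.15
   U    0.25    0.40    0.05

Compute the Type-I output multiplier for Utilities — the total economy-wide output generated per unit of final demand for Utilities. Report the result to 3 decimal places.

I − A =
  [   0.80    -0.05    -0.15]
  [  -0.15     0.70    -0.15]
  [  -0.25    -0.40     0.95]
Cofactors of I−A, C_ij = (−1)^(i+j)·(minor ij) (rows/columns in the sector order above):
  C_11 = (0.70)(0.95) − (-0.15)(-0.40) = 0.6050
  C_12 = −[(-0.15)(0.95) − (-0.15)(-0.25)] = 0.1800
  C_13 = (-0.15)(-0.40) − (0.70)(-0.25) = 0.2350
  C_21 = −[(-0.05)(0.95) − (-0.15)(-0.40)] = 0.1075
  C_22 = (0.80)(0.95) − (-0.15)(-0.25) = 0.7225
  C_23 = −[(0.80)(-0.40) − (-0.05)(-0.25)] = 0.3325
  C_31 = (-0.05)(-0.15) − (-0.15)(0.70) = 0.1125
  C_32 = −[(0.80)(-0.15) − (-0.15)(-0.15)] = 0.1425
  C_33 = (0.80)(0.70) − (-0.05)(-0.15) = 0.5525
det(I−A) = Σ_j (I−A)_1j·C_1j = (0.80)(0.6050) + (-0.05)(0.1800) + (-0.15)(0.2350) = 0.43975
adj(I−A) = Cᵀ =
  [ 0.6050   0.1075   0.1125]
  [ 0.1800   0.7225   0.1425]
  [ 0.2350   0.3325   0.5525]
(I − A)⁻¹ = adj(I−A) / det(I−A) ≈
  [   1.3758     0.2445     0.2558]
  [   0.4093     1.6430     0.3240]
  [   0.5344     0.7561     1.2564]
The output multiplier for sector j is the column-j sum of the Leontief inverse (I − A)⁻¹ = adj(I−A) / det(I−A).
Column U of adj(I−A): (0.1125, 0.1425, 0.5525); det(I−A) = 0.43975.
m_U = (0.1125 + 0.1425 + 0.5525) / 0.43975 = 0.8075 / 0.43975 ≈ 1.836.

m_U = 1.836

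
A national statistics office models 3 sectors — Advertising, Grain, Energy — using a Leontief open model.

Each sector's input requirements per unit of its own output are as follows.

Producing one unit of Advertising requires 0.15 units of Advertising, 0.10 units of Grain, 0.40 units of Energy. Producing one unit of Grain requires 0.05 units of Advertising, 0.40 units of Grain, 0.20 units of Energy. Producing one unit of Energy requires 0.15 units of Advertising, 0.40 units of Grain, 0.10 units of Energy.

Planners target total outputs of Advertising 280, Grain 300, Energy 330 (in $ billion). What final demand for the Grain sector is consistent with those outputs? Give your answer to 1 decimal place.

d_2 = 20.0

I − A =
  [   0.85    -0.05    -0.15]
  [  -0.10     0.60    -0.40]
  [  -0.40    -0.20     0.90]
d = (I − A) x:
  d_1 = (+0.85)·280 + (-0.05)·300 + (-0.15)·330 = 173.5
  d_2 = (-0.10)·280 + (+0.60)·300 + (-0.40)·330 = 20.0
  d_3 = (-0.40)·280 + (-0.20)·300 + (+0.90)·330 = 125.0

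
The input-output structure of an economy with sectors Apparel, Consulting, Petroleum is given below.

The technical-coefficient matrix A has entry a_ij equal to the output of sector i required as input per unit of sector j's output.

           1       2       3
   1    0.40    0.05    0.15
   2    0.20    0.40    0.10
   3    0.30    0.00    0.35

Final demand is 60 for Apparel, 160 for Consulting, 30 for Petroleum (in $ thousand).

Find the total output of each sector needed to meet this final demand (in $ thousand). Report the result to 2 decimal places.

I − A =
  [   0.60    -0.05    -0.15]
  [  -0.20     0.60    -0.10]
  [  -0.30     0.00     0.65]
Cofactors of I−A, C_ij = (−1)^(i+j)·(minor ij) (rows/columns in the sector order above):
  C_11 = (0.60)(0.65) − (-0.10)(0.00) = 0.3900
  C_12 = −[(-0.20)(0.65) − (-0.10)(-0.30)] = 0.1600
  C_13 = (-0.20)(0.00) − (0.60)(-0.30) = 0.1800
  C_21 = −[(-0.05)(0.65) − (-0.15)(0.00)] = 0.0325
  C_22 = (0.60)(0.65) − (-0.15)(-0.30) = 0.3450
  C_23 = −[(0.60)(0.00) − (-0.05)(-0.30)] = 0.0150
  C_31 = (-0.05)(-0.10) − (-0.15)(0.60) = 0.0950
  C_32 = −[(0.60)(-0.10) − (-0.15)(-0.20)] = 0.0900
  C_33 = (0.60)(0.60) − (-0.05)(-0.20) = 0.3500
det(I−A) = Σ_j (I−A)_1j·C_1j = (0.60)(0.3900) + (-0.05)(0.1600) + (-0.15)(0.1800) = 0.1990
adj(I−A) = Cᵀ =
  [ 0.3900   0.0325   0.0950]
  [ 0.1600   0.3450   0.0900]
  [ 0.1800   0.0150   0.3500]
(I − A)⁻¹ = adj(I−A) / det(I−A) ≈
  [   1.9598     0.1633     0.4774]
  [   0.8040     1.7337     0.4523]
  [   0.9045     0.0754     1.7588]
x = (I − A)⁻¹ d = adj(I−A)·d / det(I−A), with det(I−A) = 0.1990:
  x_1 = (0.3900·60 + 0.0325·160 + 0.0950·30) / 0.1990 = 31.45 / 0.1990 ≈ 158.04
  x_2 = (0.1600·60 + 0.3450·160 + 0.0900·30) / 0.1990 = 67.50 / 0.1990 ≈ 339.20
  x_3 = (0.1800·60 + 0.0150·160 + 0.3500·30) / 0.1990 = 23.70 / 0.1990 ≈ 119.10

x_1 = 158.04, x_2 = 339.20, x_3 = 119.10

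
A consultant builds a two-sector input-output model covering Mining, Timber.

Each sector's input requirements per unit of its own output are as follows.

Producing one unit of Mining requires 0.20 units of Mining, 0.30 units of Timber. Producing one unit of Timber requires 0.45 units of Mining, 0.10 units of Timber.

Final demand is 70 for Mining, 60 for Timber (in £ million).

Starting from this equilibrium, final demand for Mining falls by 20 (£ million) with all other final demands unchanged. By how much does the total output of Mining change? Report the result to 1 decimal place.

I − A =
  [   0.80    -0.45]
  [  -0.30     0.90]
det(I−A) = (0.80)(0.90) − (-0.45)(-0.30) = 0.5850
adj(I−A) = [[0.90, 0.45], [0.30, 0.80]]
(I − A)⁻¹ = adj(I−A) / det(I−A) ≈
  [   1.5385     0.7692]
  [   0.5128     1.3675]
Δx = (I − A)⁻¹ Δd with Δd having -20 in the Mining component and 0 elsewhere.
So Δx_M = L_MM · (-20), where L_MM = adj(I−A)_MM / det(I−A) = 0.90 / 0.5850.
Δx_M = 0.90 × (-20) / 0.5850 = -18.00 / 0.5850 ≈ -30.8.

Δx_M = -30.8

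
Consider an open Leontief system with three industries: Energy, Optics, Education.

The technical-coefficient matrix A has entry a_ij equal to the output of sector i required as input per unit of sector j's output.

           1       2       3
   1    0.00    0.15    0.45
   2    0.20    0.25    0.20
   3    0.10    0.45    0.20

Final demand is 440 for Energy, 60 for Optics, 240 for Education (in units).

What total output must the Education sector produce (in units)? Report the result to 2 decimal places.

I − A =
  [   1.00    -0.15    -0.45]
  [  -0.20     0.75    -0.20]
  [  -0.10    -0.45     0.80]
Cofactors of I−A, C_ij = (−1)^(i+j)·(minor ij) (rows/columns in the sector order above):
  C_11 = (0.75)(0.80) − (-0.20)(-0.45) = 0.5100
  C_12 = −[(-0.20)(0.80) − (-0.20)(-0.10)] = 0.1800
  C_13 = (-0.20)(-0.45) − (0.75)(-0.10) = 0.1650
  C_21 = −[(-0.15)(0.80) − (-0.45)(-0.45)] = 0.3225
  C_22 = (1.00)(0.80) − (-0.45)(-0.10) = 0.7550
  C_23 = −[(1.00)(-0.45) − (-0.15)(-0.10)] = 0.4650
  C_31 = (-0.15)(-0.20) − (-0.45)(0.75) = 0.3675
  C_32 = −[(1.00)(-0.20) − (-0.45)(-0.20)] = 0.2900
  C_33 = (1.00)(0.75) − (-0.15)(-0.20) = 0.7200
det(I−A) = Σ_j (I−A)_1j·C_1j = (1.00)(0.5100) + (-0.15)(0.1800) + (-0.45)(0.1650) = 0.40875
adj(I−A) = Cᵀ =
  [ 0.5100   0.3225   0.3675]
  [ 0.1800   0.7550   0.2900]
  [ 0.1650   0.4650   0.7200]
(I − A)⁻¹ = adj(I−A) / det(I−A) ≈
  [   1.2477     0.7890     0.8991]
  [   0.4404     1.8471     0.7095]
  [   0.4037     1.1376     1.7615]
x = (I − A)⁻¹ d = adj(I−A)·d / det(I−A), with det(I−A) = 0.40875:
  x_1 = (0.5100·440 + 0.3225·60 + 0.3675·240) / 0.40875 = 331.95 / 0.40875 ≈ 812.11
  x_2 = (0.1800·440 + 0.7550·60 + 0.2900·240) / 0.40875 = 194.10 / 0.40875 ≈ 474.86
  x_3 = (0.1650·440 + 0.4650·60 + 0.7200·240) / 0.40875 = 273.30 / 0.40875 ≈ 668.62

x_3 = 668.62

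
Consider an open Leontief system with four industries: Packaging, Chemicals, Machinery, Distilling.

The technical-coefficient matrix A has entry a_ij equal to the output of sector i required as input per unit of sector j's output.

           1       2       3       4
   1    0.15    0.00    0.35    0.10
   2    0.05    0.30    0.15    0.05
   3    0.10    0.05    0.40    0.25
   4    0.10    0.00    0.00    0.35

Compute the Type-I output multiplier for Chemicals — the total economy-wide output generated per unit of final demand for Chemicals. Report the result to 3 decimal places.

m_2 = 1.662

I − A =
  [   0.85     0.00    -0.35    -0.10]
  [  -0.05     0.70    -0.15    -0.05]
  [  -0.10    -0.05     0.60    -0.25]
  [  -0.10     0.00     0.00     0.65]
Compute the cofactors C_ij = (−1)^(i+j)·(3×3 minor ij) of I−A; the adjugate is their transpose:
adj(I−A) = Cᵀ =
  [ 0.268125   0.011375   0.159250   0.103375]
  [ 0.036000   0.294000   0.094500   0.064500]
  [ 0.064875   0.027125   0.379750   0.158125]
  [ 0.041250   0.001750   0.024500   0.325250]
det(I−A) = Σ_j (I−A)_1j·C_1j = (0.85)(0.268125) + (0.00)(0.036000) + (-0.35)(0.064875) + (-0.10)(0.041250) = 0.201075
(I − A)⁻¹ = adj(I−A) / det(I−A) ≈
  [   1.3335     0.0566     0.7920     0.5141]
  [   0.1790     1.4621     0.4700     0.3208]
  [   0.3226     0.1349     1.8886     0.7864]
  [   0.2051     0.0087     0.1218     1.6176]
The output multiplier for sector j is the column-j sum of the Leontief inverse (I − A)⁻¹ = adj(I−A) / det(I−A).
Column 2 of adj(I−A): (0.011375, 0.294000, 0.027125, 0.001750); det(I−A) = 0.201075.
m_2 = (0.011375 + 0.294000 + 0.027125 + 0.001750) / 0.201075 = 0.33425 / 0.201075 ≈ 1.662.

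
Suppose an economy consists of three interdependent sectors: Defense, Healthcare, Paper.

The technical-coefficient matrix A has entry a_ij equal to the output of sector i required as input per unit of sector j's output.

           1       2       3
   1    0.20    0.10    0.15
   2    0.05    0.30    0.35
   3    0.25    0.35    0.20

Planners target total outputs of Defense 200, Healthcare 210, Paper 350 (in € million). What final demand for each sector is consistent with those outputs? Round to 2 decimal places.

d_1 = 86.50, d_2 = 14.50, d_3 = 156.50

I − A =
  [   0.80    -0.10    -0.15]
  [  -0.05     0.70    -0.35]
  [  -0.25    -0.35     0.80]
d = (I − A) x:
  d_1 = (+0.80)·200 + (-0.10)·210 + (-0.15)·350 = 86.50
  d_2 = (-0.05)·200 + (+0.70)·210 + (-0.35)·350 = 14.50
  d_3 = (-0.25)·200 + (-0.35)·210 + (+0.80)·350 = 156.50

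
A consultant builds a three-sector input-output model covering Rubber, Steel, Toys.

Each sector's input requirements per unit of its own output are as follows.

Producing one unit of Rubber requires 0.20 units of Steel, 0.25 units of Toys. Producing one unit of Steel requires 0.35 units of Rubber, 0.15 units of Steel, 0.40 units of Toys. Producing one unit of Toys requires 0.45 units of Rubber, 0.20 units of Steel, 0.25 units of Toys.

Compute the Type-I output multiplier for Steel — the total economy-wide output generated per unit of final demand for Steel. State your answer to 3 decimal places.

m_2 = 4.405

I − A =
  [   1.00    -0.35    -0.45]
  [  -0.20     0.85    -0.20]
  [  -0.25    -0.40     0.75]
Cofactors of I−A, C_ij = (−1)^(i+j)·(minor ij) (rows/columns in the sector order above):
  C_11 = (0.85)(0.75) − (-0.20)(-0.40) = 0.5575
  C_12 = −[(-0.20)(0.75) − (-0.20)(-0.25)] = 0.2000
  C_13 = (-0.20)(-0.40) − (0.85)(-0.25) = 0.2925
  C_21 = −[(-0.35)(0.75) − (-0.45)(-0.40)] = 0.4425
  C_22 = (1.00)(0.75) − (-0.45)(-0.25) = 0.6375
  C_23 = −[(1.00)(-0.40) − (-0.35)(-0.25)] = 0.4875
  C_31 = (-0.35)(-0.20) − (-0.45)(0.85) = 0.4525
  C_32 = −[(1.00)(-0.20) − (-0.45)(-0.20)] = 0.2900
  C_33 = (1.00)(0.85) − (-0.35)(-0.20) = 0.7800
det(I−A) = Σ_j (I−A)_1j·C_1j = (1.00)(0.5575) + (-0.35)(0.2000) + (-0.45)(0.2925) = 0.355875
adj(I−A) = Cᵀ =
  [ 0.5575   0.4425   0.4525]
  [ 0.2000   0.6375   0.2900]
  [ 0.2925   0.4875   0.7800]
(I − A)⁻¹ = adj(I−A) / det(I−A) ≈
  [   1.5666     1.2434     1.2715]
  [   0.5620     1.7914     0.8149]
  [   0.8219     1.3699     2.1918]
The output multiplier for sector j is the column-j sum of the Leontief inverse (I − A)⁻¹ = adj(I−A) / det(I−A).
Column 2 of adj(I−A): (0.4425, 0.6375, 0.4875); det(I−A) = 0.355875.
m_2 = (0.4425 + 0.6375 + 0.4875) / 0.355875 = 1.5675 / 0.355875 ≈ 4.405.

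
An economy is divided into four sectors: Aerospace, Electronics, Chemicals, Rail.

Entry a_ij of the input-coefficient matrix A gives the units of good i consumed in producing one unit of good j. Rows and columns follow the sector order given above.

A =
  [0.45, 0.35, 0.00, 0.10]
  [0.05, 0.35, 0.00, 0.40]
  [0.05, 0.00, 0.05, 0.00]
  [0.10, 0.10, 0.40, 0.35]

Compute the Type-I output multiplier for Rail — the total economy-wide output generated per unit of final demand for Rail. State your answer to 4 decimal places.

I − A =
  [   0.55    -0.35     0.00    -0.10]
  [  -0.05     0.65     0.00    -0.40]
  [  -0.05     0.00     0.95     0.00]
  [  -0.10    -0.10    -0.40     0.65]
Compute the cofactors C_ij = (−1)^(i+j)·(3×3 minor ij) of I−A; the adjugate is their transpose:
adj(I−A) = Cᵀ =
  [ 0.363375   0.225625   0.082000   0.194750]
  [ 0.076875   0.328125   0.090000   0.213750]
  [ 0.019125   0.011875   0.178000   0.010250]
  [ 0.079500   0.092500   0.136000   0.323000]
det(I−A) = Σ_j (I−A)_1j·C_1j = (0.55)(0.363375) + (-0.35)(0.076875) + (0.00)(0.019125) + (-0.10)(0.079500) = 0.1650
(I − A)⁻¹ = adj(I−A) / det(I−A) ≈
  [   2.20227     1.36742     0.49697     1.18030]
  [   0.46591     1.98864     0.54545     1.29545]
  [   0.11591     0.07197     1.07879     0.06212]
  [   0.48182     0.56061     0.82424     1.95758]
The output multiplier for sector j is the column-j sum of the Leontief inverse (I − A)⁻¹ = adj(I−A) / det(I−A).
Column R of adj(I−A): (0.194750, 0.213750, 0.010250, 0.323000); det(I−A) = 0.1650.
m_R = (0.194750 + 0.213750 + 0.010250 + 0.323000) / 0.1650 = 0.74175 / 0.1650 ≈ 4.4955.

m_R = 4.4955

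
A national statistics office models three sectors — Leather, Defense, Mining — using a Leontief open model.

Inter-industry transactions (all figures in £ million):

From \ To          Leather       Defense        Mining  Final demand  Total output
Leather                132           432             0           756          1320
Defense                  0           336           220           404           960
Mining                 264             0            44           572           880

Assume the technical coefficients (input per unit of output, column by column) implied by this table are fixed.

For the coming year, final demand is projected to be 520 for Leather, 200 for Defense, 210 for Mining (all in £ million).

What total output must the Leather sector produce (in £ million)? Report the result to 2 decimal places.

x_1 = 806.80

Technical coefficients a_ij = z_ij / X_j:
  a_11 = 132/1320 = 0.10, a_21 = 0/1320 = 0.00, a_31 = 264/1320 = 0.20
  a_12 = 432/960 = 0.45, a_22 = 336/960 = 0.35, a_32 = 0/960 = 0.00
  a_13 = 0/880 = 0.00, a_23 = 220/880 = 0.25, a_33 = 44/880 = 0.05
I − A =
  [   0.90    -0.45     0.00]
  [   0.00     0.65    -0.25]
  [  -0.20     0.00     0.95]
Cofactors of I−A, C_ij = (−1)^(i+j)·(minor ij) (rows/columns in the sector order above):
  C_11 = (0.65)(0.95) − (-0.25)(0.00) = 0.6175
  C_12 = −[(0.00)(0.95) − (-0.25)(-0.20)] = 0.0500
  C_13 = (0.00)(0.00) − (0.65)(-0.20) = 0.1300
  C_21 = −[(-0.45)(0.95) − (0.00)(0.00)] = 0.4275
  C_22 = (0.90)(0.95) − (0.00)(-0.20) = 0.8550
  C_23 = −[(0.90)(0.00) − (-0.45)(-0.20)] = 0.0900
  C_31 = (-0.45)(-0.25) − (0.00)(0.65) = 0.1125
  C_32 = −[(0.90)(-0.25) − (0.00)(0.00)] = 0.2250
  C_33 = (0.90)(0.65) − (-0.45)(0.00) = 0.5850
det(I−A) = Σ_j (I−A)_1j·C_1j = (0.90)(0.6175) + (-0.45)(0.0500) + (0.00)(0.1300) = 0.53325
adj(I−A) = Cᵀ =
  [ 0.6175   0.4275   0.1125]
  [ 0.0500   0.8550   0.2250]
  [ 0.1300   0.0900   0.5850]
(I − A)⁻¹ = adj(I−A) / det(I−A) ≈
  [   1.1580     0.8017     0.2110]
  [   0.0938     1.6034     0.4219]
  [   0.2438     0.1688     1.0970]
x = (I − A)⁻¹ d = adj(I−A)·d / det(I−A), with det(I−A) = 0.53325:
  x_1 = (0.6175·520 + 0.4275·200 + 0.1125·210) / 0.53325 = 430.225 / 0.53325 ≈ 806.80
  x_2 = (0.0500·520 + 0.8550·200 + 0.2250·210) / 0.53325 = 244.25 / 0.53325 ≈ 458.04
  x_3 = (0.1300·520 + 0.0900·200 + 0.5850·210) / 0.53325 = 208.45 / 0.53325 ≈ 390.90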